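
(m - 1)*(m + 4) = m^2 + 3*m - 4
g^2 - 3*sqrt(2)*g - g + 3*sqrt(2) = (g - 1)*(g - 3*sqrt(2))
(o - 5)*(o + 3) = o^2 - 2*o - 15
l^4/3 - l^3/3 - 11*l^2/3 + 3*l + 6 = (l/3 + 1/3)*(l - 3)*(l - 2)*(l + 3)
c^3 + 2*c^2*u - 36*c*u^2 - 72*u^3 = (c - 6*u)*(c + 2*u)*(c + 6*u)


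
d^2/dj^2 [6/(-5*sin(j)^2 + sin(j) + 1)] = 6*(-100*sin(j)^4 + 15*sin(j)^3 + 129*sin(j)^2 - 29*sin(j) + 12)/(-5*sin(j)^2 + sin(j) + 1)^3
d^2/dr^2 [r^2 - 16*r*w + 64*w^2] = 2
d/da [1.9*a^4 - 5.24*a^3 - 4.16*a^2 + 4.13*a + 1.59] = 7.6*a^3 - 15.72*a^2 - 8.32*a + 4.13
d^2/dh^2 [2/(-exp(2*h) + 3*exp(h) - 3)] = 2*(-2*(2*exp(h) - 3)^2*exp(h) + (4*exp(h) - 3)*(exp(2*h) - 3*exp(h) + 3))*exp(h)/(exp(2*h) - 3*exp(h) + 3)^3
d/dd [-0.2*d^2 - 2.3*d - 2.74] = -0.4*d - 2.3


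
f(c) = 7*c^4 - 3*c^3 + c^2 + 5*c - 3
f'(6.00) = 5741.00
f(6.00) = 8487.00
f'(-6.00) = -6379.00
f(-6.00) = 9723.00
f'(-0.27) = 3.25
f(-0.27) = -4.18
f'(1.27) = 50.38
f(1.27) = 17.03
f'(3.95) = 1598.11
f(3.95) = 1551.53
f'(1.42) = 69.86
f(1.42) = 25.99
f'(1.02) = 27.39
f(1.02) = 7.53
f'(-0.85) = -20.40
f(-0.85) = -1.03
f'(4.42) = 2255.84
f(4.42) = 2451.28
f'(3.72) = 1329.30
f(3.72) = 1215.51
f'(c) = 28*c^3 - 9*c^2 + 2*c + 5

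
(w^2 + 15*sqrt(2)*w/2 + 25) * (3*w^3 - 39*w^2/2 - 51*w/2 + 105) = 3*w^5 - 39*w^4/2 + 45*sqrt(2)*w^4/2 - 585*sqrt(2)*w^3/4 + 99*w^3/2 - 765*w^2/2 - 765*sqrt(2)*w^2/4 - 1275*w/2 + 1575*sqrt(2)*w/2 + 2625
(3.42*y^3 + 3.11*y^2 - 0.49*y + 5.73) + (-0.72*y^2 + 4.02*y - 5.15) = 3.42*y^3 + 2.39*y^2 + 3.53*y + 0.58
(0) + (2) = 2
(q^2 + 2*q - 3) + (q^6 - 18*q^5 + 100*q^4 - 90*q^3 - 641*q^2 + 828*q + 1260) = q^6 - 18*q^5 + 100*q^4 - 90*q^3 - 640*q^2 + 830*q + 1257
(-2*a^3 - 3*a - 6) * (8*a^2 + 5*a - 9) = -16*a^5 - 10*a^4 - 6*a^3 - 63*a^2 - 3*a + 54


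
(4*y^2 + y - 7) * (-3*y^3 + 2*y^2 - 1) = -12*y^5 + 5*y^4 + 23*y^3 - 18*y^2 - y + 7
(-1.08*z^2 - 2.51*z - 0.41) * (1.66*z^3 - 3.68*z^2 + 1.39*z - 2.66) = -1.7928*z^5 - 0.192199999999999*z^4 + 7.055*z^3 + 0.892700000000001*z^2 + 6.1067*z + 1.0906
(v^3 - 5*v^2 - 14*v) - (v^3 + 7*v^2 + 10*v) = -12*v^2 - 24*v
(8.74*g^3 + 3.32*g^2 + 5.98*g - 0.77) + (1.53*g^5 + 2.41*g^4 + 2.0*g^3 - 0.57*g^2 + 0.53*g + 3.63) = 1.53*g^5 + 2.41*g^4 + 10.74*g^3 + 2.75*g^2 + 6.51*g + 2.86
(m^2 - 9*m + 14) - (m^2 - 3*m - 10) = 24 - 6*m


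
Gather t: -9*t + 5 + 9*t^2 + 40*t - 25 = 9*t^2 + 31*t - 20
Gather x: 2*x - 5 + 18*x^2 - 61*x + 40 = 18*x^2 - 59*x + 35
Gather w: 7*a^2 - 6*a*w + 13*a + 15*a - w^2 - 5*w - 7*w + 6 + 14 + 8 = 7*a^2 + 28*a - w^2 + w*(-6*a - 12) + 28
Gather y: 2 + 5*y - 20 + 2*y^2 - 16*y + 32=2*y^2 - 11*y + 14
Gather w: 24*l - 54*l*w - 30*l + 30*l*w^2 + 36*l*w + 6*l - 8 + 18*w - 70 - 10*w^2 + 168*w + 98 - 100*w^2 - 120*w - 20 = w^2*(30*l - 110) + w*(66 - 18*l)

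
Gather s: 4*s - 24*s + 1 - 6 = -20*s - 5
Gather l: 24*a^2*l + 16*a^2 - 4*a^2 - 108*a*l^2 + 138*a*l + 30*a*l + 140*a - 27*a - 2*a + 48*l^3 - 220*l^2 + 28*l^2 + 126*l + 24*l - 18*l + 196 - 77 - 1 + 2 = 12*a^2 + 111*a + 48*l^3 + l^2*(-108*a - 192) + l*(24*a^2 + 168*a + 132) + 120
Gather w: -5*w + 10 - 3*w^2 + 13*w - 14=-3*w^2 + 8*w - 4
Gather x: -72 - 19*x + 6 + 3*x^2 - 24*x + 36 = 3*x^2 - 43*x - 30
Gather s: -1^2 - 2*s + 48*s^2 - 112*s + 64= 48*s^2 - 114*s + 63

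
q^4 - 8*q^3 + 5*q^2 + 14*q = q*(q - 7)*(q - 2)*(q + 1)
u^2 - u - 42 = (u - 7)*(u + 6)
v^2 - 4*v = v*(v - 4)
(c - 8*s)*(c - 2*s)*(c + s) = c^3 - 9*c^2*s + 6*c*s^2 + 16*s^3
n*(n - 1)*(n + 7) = n^3 + 6*n^2 - 7*n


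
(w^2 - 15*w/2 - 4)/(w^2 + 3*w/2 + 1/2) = (w - 8)/(w + 1)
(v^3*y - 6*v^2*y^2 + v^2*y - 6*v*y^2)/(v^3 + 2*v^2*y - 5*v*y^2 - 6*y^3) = v*y*(v^2 - 6*v*y + v - 6*y)/(v^3 + 2*v^2*y - 5*v*y^2 - 6*y^3)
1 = 1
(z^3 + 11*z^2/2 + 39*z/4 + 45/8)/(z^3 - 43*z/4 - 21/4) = (8*z^3 + 44*z^2 + 78*z + 45)/(2*(4*z^3 - 43*z - 21))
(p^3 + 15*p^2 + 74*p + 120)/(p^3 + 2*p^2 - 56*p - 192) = (p + 5)/(p - 8)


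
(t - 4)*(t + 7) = t^2 + 3*t - 28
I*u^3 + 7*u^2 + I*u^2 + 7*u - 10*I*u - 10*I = (u - 5*I)*(u - 2*I)*(I*u + I)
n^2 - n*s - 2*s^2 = (n - 2*s)*(n + s)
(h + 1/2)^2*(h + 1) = h^3 + 2*h^2 + 5*h/4 + 1/4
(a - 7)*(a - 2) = a^2 - 9*a + 14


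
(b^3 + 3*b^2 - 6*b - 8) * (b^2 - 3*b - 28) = b^5 - 43*b^3 - 74*b^2 + 192*b + 224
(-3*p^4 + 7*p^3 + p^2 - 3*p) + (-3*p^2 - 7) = -3*p^4 + 7*p^3 - 2*p^2 - 3*p - 7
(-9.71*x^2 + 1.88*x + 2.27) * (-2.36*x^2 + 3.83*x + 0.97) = 22.9156*x^4 - 41.6261*x^3 - 7.5755*x^2 + 10.5177*x + 2.2019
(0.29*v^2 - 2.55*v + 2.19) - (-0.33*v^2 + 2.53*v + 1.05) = 0.62*v^2 - 5.08*v + 1.14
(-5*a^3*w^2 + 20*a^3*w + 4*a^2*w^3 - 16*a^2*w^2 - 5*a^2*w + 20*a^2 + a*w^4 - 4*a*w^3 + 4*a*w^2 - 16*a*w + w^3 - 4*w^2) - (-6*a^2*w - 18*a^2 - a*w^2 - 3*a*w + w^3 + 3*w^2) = -5*a^3*w^2 + 20*a^3*w + 4*a^2*w^3 - 16*a^2*w^2 + a^2*w + 38*a^2 + a*w^4 - 4*a*w^3 + 5*a*w^2 - 13*a*w - 7*w^2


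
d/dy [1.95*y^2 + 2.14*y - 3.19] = 3.9*y + 2.14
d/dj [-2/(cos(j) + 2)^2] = -4*sin(j)/(cos(j) + 2)^3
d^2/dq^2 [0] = 0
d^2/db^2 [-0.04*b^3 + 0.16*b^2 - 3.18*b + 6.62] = 0.32 - 0.24*b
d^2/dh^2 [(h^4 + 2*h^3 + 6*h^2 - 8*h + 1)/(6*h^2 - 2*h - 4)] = (9*h^6 - 9*h^5 - 15*h^4 - 24*h^3 + 171*h^2 - 129*h + 47)/(27*h^6 - 27*h^5 - 45*h^4 + 35*h^3 + 30*h^2 - 12*h - 8)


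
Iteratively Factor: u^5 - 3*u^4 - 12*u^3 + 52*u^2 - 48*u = (u)*(u^4 - 3*u^3 - 12*u^2 + 52*u - 48) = u*(u + 4)*(u^3 - 7*u^2 + 16*u - 12) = u*(u - 2)*(u + 4)*(u^2 - 5*u + 6) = u*(u - 3)*(u - 2)*(u + 4)*(u - 2)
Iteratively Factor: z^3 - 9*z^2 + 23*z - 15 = (z - 3)*(z^2 - 6*z + 5) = (z - 3)*(z - 1)*(z - 5)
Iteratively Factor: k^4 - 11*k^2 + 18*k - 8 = (k - 1)*(k^3 + k^2 - 10*k + 8) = (k - 2)*(k - 1)*(k^2 + 3*k - 4) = (k - 2)*(k - 1)*(k + 4)*(k - 1)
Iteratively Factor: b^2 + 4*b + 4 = (b + 2)*(b + 2)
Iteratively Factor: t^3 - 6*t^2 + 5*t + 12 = (t - 3)*(t^2 - 3*t - 4) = (t - 3)*(t + 1)*(t - 4)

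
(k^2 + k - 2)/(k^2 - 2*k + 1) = (k + 2)/(k - 1)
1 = 1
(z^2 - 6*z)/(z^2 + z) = (z - 6)/(z + 1)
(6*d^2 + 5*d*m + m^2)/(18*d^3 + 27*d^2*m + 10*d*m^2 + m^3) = (2*d + m)/(6*d^2 + 7*d*m + m^2)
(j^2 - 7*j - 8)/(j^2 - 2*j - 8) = (-j^2 + 7*j + 8)/(-j^2 + 2*j + 8)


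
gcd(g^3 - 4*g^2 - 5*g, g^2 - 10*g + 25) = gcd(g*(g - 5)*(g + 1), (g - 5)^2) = g - 5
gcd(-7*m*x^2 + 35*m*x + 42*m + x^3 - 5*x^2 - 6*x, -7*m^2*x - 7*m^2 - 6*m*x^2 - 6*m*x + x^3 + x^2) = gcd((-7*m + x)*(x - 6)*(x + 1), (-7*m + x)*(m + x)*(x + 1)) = -7*m*x - 7*m + x^2 + x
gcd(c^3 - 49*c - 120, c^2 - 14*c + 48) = c - 8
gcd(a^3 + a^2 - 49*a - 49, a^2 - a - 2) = a + 1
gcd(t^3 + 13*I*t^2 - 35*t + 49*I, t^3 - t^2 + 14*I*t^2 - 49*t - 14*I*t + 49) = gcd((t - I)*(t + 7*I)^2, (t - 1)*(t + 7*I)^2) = t^2 + 14*I*t - 49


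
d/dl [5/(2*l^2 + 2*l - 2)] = 5*(-2*l - 1)/(2*(l^2 + l - 1)^2)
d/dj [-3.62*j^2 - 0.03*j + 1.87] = -7.24*j - 0.03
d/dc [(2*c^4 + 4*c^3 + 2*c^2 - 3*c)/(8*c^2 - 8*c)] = (c^3/2 - c^2/4 - c + 1/8)/(c^2 - 2*c + 1)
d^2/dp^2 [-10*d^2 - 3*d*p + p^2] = 2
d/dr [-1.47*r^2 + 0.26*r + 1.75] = 0.26 - 2.94*r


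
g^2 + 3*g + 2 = (g + 1)*(g + 2)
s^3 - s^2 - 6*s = s*(s - 3)*(s + 2)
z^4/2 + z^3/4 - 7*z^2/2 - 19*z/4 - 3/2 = (z/2 + 1/2)*(z - 3)*(z + 1/2)*(z + 2)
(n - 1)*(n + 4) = n^2 + 3*n - 4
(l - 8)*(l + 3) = l^2 - 5*l - 24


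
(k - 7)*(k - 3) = k^2 - 10*k + 21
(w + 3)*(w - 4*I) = w^2 + 3*w - 4*I*w - 12*I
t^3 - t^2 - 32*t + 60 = (t - 5)*(t - 2)*(t + 6)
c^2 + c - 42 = (c - 6)*(c + 7)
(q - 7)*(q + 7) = q^2 - 49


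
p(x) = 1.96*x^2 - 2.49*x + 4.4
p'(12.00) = 44.55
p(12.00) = 256.76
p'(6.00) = 21.03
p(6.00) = 60.02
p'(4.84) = 16.48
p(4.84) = 38.26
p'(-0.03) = -2.61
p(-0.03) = 4.48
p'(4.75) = 16.13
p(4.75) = 36.80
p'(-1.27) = -7.47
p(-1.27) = 10.72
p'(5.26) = 18.13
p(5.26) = 45.53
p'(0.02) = -2.41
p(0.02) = 4.35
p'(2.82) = 8.56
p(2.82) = 12.96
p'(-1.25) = -7.39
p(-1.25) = 10.58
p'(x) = 3.92*x - 2.49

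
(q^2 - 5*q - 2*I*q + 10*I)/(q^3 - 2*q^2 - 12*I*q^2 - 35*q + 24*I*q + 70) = (q^2 - q*(5 + 2*I) + 10*I)/(q^3 - 2*q^2*(1 + 6*I) + q*(-35 + 24*I) + 70)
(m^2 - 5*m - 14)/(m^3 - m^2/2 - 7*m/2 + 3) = 2*(m - 7)/(2*m^2 - 5*m + 3)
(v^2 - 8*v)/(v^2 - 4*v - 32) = v/(v + 4)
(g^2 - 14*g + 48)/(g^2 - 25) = (g^2 - 14*g + 48)/(g^2 - 25)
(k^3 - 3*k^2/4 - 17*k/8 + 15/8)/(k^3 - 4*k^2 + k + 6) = (8*k^3 - 6*k^2 - 17*k + 15)/(8*(k^3 - 4*k^2 + k + 6))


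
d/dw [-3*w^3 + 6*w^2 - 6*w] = -9*w^2 + 12*w - 6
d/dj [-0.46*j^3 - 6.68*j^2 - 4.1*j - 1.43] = -1.38*j^2 - 13.36*j - 4.1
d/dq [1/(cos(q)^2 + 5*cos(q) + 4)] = (2*cos(q) + 5)*sin(q)/(cos(q)^2 + 5*cos(q) + 4)^2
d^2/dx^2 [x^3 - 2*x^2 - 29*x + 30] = 6*x - 4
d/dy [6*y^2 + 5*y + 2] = 12*y + 5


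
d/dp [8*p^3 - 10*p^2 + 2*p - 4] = 24*p^2 - 20*p + 2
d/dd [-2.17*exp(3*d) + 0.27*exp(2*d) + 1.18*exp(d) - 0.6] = (-6.51*exp(2*d) + 0.54*exp(d) + 1.18)*exp(d)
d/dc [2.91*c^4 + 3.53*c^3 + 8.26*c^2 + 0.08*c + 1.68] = 11.64*c^3 + 10.59*c^2 + 16.52*c + 0.08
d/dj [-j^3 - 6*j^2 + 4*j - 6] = -3*j^2 - 12*j + 4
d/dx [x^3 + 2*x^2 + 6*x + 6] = 3*x^2 + 4*x + 6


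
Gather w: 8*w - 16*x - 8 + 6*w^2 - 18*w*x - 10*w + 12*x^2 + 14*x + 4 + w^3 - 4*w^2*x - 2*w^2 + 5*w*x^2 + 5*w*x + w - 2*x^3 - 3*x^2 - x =w^3 + w^2*(4 - 4*x) + w*(5*x^2 - 13*x - 1) - 2*x^3 + 9*x^2 - 3*x - 4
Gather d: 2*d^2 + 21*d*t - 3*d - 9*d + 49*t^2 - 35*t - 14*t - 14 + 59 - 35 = 2*d^2 + d*(21*t - 12) + 49*t^2 - 49*t + 10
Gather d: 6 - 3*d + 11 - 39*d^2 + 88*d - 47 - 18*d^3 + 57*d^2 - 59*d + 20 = -18*d^3 + 18*d^2 + 26*d - 10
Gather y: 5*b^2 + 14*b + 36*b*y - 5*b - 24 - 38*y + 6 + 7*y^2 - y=5*b^2 + 9*b + 7*y^2 + y*(36*b - 39) - 18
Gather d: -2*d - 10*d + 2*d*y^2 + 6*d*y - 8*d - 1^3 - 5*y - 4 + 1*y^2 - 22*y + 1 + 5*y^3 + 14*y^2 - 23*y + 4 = d*(2*y^2 + 6*y - 20) + 5*y^3 + 15*y^2 - 50*y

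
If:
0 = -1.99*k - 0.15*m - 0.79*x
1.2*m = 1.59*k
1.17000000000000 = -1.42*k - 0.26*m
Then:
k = -0.66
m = -0.88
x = 1.84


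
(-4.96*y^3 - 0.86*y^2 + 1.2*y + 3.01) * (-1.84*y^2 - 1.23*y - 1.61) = 9.1264*y^5 + 7.6832*y^4 + 6.8354*y^3 - 5.6298*y^2 - 5.6343*y - 4.8461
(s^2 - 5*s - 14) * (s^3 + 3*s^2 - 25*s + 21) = s^5 - 2*s^4 - 54*s^3 + 104*s^2 + 245*s - 294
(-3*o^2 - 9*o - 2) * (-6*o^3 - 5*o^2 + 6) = 18*o^5 + 69*o^4 + 57*o^3 - 8*o^2 - 54*o - 12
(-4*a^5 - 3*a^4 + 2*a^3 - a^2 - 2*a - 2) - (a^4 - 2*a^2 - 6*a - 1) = -4*a^5 - 4*a^4 + 2*a^3 + a^2 + 4*a - 1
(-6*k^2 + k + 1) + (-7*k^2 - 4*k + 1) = -13*k^2 - 3*k + 2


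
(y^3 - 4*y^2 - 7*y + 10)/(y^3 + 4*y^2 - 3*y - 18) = (y^3 - 4*y^2 - 7*y + 10)/(y^3 + 4*y^2 - 3*y - 18)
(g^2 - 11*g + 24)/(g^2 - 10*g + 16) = (g - 3)/(g - 2)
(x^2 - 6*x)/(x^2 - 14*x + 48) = x/(x - 8)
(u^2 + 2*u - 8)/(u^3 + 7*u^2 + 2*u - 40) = 1/(u + 5)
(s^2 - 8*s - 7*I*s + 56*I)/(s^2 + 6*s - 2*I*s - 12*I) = (s^2 - s*(8 + 7*I) + 56*I)/(s^2 + 2*s*(3 - I) - 12*I)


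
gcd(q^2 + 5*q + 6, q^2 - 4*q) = 1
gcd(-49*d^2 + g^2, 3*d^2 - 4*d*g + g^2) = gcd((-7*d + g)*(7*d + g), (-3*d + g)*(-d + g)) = 1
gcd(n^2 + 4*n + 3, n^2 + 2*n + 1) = n + 1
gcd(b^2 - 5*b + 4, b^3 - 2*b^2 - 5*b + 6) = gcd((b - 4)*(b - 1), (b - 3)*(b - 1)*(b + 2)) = b - 1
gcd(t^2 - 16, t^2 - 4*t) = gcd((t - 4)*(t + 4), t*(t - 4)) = t - 4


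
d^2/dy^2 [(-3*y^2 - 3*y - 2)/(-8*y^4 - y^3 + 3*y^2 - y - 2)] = 2*(576*y^8 + 1224*y^7 + 1547*y^6 - 111*y^5 - 1104*y^4 - 505*y^3 - 114*y^2 + 24*y + 20)/(512*y^12 + 192*y^11 - 552*y^10 + 49*y^9 + 639*y^8 - 18*y^7 - 303*y^6 + 90*y^5 + 153*y^4 - 23*y^3 - 30*y^2 + 12*y + 8)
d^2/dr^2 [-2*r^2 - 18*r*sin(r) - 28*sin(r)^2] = 18*r*sin(r) + 112*sin(r)^2 - 36*cos(r) - 60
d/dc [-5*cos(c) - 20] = 5*sin(c)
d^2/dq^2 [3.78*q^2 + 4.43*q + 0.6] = 7.56000000000000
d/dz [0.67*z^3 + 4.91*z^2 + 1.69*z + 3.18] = 2.01*z^2 + 9.82*z + 1.69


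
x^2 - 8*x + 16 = (x - 4)^2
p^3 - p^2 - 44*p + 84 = (p - 6)*(p - 2)*(p + 7)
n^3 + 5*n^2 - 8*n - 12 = (n - 2)*(n + 1)*(n + 6)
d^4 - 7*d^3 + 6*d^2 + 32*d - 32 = (d - 4)^2*(d - 1)*(d + 2)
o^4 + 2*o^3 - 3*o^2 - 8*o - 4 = (o - 2)*(o + 1)^2*(o + 2)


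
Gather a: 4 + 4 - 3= 5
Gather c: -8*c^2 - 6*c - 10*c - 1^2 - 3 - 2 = -8*c^2 - 16*c - 6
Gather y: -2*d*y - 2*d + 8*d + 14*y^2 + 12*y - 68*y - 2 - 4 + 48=6*d + 14*y^2 + y*(-2*d - 56) + 42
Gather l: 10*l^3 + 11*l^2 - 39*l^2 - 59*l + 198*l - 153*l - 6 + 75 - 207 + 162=10*l^3 - 28*l^2 - 14*l + 24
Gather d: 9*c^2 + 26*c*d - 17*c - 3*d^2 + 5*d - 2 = 9*c^2 - 17*c - 3*d^2 + d*(26*c + 5) - 2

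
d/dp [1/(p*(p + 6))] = 2*(-p - 3)/(p^2*(p^2 + 12*p + 36))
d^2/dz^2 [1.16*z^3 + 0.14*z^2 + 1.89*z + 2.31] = 6.96*z + 0.28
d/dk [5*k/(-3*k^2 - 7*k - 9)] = 15*(k^2 - 3)/(9*k^4 + 42*k^3 + 103*k^2 + 126*k + 81)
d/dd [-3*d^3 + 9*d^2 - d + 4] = -9*d^2 + 18*d - 1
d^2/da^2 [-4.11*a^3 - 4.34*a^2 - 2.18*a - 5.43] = -24.66*a - 8.68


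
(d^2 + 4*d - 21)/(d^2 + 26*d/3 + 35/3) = 3*(d - 3)/(3*d + 5)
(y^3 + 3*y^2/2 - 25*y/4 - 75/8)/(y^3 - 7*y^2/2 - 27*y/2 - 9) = (y^2 - 25/4)/(y^2 - 5*y - 6)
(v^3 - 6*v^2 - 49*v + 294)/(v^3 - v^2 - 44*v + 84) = (v - 7)/(v - 2)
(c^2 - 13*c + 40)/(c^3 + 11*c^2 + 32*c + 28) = (c^2 - 13*c + 40)/(c^3 + 11*c^2 + 32*c + 28)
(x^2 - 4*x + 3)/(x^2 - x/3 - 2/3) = 3*(x - 3)/(3*x + 2)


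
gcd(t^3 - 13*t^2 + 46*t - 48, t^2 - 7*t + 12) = t - 3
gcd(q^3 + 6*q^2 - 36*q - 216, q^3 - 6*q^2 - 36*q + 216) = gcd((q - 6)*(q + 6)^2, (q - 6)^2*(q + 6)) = q^2 - 36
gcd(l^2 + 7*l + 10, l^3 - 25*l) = l + 5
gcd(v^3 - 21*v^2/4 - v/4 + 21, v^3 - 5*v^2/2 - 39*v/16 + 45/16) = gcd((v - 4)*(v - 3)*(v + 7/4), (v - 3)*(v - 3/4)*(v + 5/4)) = v - 3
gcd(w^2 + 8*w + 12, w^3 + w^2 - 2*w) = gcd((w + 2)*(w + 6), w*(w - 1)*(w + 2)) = w + 2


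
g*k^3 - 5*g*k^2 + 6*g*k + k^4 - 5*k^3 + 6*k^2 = k*(g + k)*(k - 3)*(k - 2)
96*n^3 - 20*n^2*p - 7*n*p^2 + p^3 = (-8*n + p)*(-3*n + p)*(4*n + p)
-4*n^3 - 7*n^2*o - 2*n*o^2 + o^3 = (-4*n + o)*(n + o)^2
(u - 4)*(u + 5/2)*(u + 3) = u^3 + 3*u^2/2 - 29*u/2 - 30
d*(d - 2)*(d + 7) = d^3 + 5*d^2 - 14*d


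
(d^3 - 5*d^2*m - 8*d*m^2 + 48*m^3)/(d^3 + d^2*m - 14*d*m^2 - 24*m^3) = (d - 4*m)/(d + 2*m)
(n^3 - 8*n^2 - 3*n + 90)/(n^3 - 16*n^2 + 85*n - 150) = (n + 3)/(n - 5)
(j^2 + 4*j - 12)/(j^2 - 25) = (j^2 + 4*j - 12)/(j^2 - 25)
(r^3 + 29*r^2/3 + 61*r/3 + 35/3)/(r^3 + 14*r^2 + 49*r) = (3*r^2 + 8*r + 5)/(3*r*(r + 7))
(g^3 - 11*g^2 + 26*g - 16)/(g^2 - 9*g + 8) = g - 2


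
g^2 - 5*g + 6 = (g - 3)*(g - 2)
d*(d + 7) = d^2 + 7*d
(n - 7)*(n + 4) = n^2 - 3*n - 28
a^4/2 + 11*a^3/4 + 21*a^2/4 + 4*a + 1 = (a/2 + 1)*(a + 1/2)*(a + 1)*(a + 2)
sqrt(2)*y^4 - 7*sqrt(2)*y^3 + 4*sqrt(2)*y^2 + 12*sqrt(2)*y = y*(y - 6)*(y - 2)*(sqrt(2)*y + sqrt(2))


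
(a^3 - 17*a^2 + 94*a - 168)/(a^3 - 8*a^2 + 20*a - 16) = (a^2 - 13*a + 42)/(a^2 - 4*a + 4)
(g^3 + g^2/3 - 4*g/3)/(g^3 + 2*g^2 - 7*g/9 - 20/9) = 3*g/(3*g + 5)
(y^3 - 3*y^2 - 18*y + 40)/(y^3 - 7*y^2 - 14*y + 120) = (y - 2)/(y - 6)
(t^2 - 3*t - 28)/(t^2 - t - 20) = (t - 7)/(t - 5)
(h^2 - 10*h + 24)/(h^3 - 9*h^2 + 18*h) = (h - 4)/(h*(h - 3))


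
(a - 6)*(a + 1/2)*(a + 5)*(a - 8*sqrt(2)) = a^4 - 8*sqrt(2)*a^3 - a^3/2 - 61*a^2/2 + 4*sqrt(2)*a^2 - 15*a + 244*sqrt(2)*a + 120*sqrt(2)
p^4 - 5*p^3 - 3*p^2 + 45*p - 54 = (p - 3)^2*(p - 2)*(p + 3)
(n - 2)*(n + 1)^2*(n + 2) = n^4 + 2*n^3 - 3*n^2 - 8*n - 4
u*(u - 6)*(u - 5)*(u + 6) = u^4 - 5*u^3 - 36*u^2 + 180*u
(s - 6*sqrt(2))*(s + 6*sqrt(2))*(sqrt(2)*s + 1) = sqrt(2)*s^3 + s^2 - 72*sqrt(2)*s - 72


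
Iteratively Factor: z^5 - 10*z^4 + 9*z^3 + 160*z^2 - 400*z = (z - 5)*(z^4 - 5*z^3 - 16*z^2 + 80*z) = (z - 5)*(z + 4)*(z^3 - 9*z^2 + 20*z) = (z - 5)^2*(z + 4)*(z^2 - 4*z) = z*(z - 5)^2*(z + 4)*(z - 4)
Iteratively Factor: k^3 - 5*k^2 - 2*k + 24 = (k - 3)*(k^2 - 2*k - 8) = (k - 3)*(k + 2)*(k - 4)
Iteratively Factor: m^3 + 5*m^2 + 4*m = (m)*(m^2 + 5*m + 4) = m*(m + 4)*(m + 1)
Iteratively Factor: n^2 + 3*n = (n)*(n + 3)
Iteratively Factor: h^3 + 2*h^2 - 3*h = (h + 3)*(h^2 - h) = h*(h + 3)*(h - 1)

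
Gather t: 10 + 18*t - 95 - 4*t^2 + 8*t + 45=-4*t^2 + 26*t - 40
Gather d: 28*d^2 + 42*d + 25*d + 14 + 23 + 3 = 28*d^2 + 67*d + 40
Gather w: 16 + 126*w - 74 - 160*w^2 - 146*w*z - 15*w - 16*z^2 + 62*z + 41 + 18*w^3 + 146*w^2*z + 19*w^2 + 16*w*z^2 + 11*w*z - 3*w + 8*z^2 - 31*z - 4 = 18*w^3 + w^2*(146*z - 141) + w*(16*z^2 - 135*z + 108) - 8*z^2 + 31*z - 21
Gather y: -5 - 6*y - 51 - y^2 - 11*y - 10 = -y^2 - 17*y - 66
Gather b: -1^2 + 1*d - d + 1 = 0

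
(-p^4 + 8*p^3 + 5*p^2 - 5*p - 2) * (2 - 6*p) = 6*p^5 - 50*p^4 - 14*p^3 + 40*p^2 + 2*p - 4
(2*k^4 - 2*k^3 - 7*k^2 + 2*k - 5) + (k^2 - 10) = 2*k^4 - 2*k^3 - 6*k^2 + 2*k - 15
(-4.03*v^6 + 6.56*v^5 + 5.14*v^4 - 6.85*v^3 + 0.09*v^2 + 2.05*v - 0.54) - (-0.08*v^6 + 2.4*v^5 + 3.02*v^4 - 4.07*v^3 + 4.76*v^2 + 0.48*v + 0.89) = -3.95*v^6 + 4.16*v^5 + 2.12*v^4 - 2.78*v^3 - 4.67*v^2 + 1.57*v - 1.43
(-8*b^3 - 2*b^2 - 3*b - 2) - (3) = -8*b^3 - 2*b^2 - 3*b - 5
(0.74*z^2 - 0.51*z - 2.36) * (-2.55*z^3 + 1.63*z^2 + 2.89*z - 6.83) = -1.887*z^5 + 2.5067*z^4 + 7.3253*z^3 - 10.3749*z^2 - 3.3371*z + 16.1188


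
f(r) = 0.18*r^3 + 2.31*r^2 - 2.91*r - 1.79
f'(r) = 0.54*r^2 + 4.62*r - 2.91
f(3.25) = 19.33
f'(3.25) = 17.81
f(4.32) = 43.26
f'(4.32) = 27.13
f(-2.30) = 14.93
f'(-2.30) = -10.68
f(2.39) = 6.91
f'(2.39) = 11.22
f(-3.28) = 26.25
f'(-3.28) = -12.25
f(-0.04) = -1.67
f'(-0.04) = -3.09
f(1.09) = -1.98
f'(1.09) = 2.77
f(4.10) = 37.52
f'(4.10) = 25.11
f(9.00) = 290.35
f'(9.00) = 82.41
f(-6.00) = 59.95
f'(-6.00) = -11.19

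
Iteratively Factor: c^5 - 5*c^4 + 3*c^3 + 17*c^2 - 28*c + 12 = (c + 2)*(c^4 - 7*c^3 + 17*c^2 - 17*c + 6) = (c - 3)*(c + 2)*(c^3 - 4*c^2 + 5*c - 2) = (c - 3)*(c - 1)*(c + 2)*(c^2 - 3*c + 2) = (c - 3)*(c - 2)*(c - 1)*(c + 2)*(c - 1)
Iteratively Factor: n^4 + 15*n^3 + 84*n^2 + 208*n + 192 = (n + 4)*(n^3 + 11*n^2 + 40*n + 48) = (n + 4)^2*(n^2 + 7*n + 12) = (n + 4)^3*(n + 3)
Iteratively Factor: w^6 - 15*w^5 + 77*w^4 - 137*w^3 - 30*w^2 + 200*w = (w + 1)*(w^5 - 16*w^4 + 93*w^3 - 230*w^2 + 200*w) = (w - 2)*(w + 1)*(w^4 - 14*w^3 + 65*w^2 - 100*w) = (w - 5)*(w - 2)*(w + 1)*(w^3 - 9*w^2 + 20*w) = (w - 5)^2*(w - 2)*(w + 1)*(w^2 - 4*w) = (w - 5)^2*(w - 4)*(w - 2)*(w + 1)*(w)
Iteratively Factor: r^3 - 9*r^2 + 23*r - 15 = (r - 5)*(r^2 - 4*r + 3) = (r - 5)*(r - 1)*(r - 3)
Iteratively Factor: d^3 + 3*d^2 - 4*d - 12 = (d + 2)*(d^2 + d - 6) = (d + 2)*(d + 3)*(d - 2)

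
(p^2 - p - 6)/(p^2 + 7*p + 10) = (p - 3)/(p + 5)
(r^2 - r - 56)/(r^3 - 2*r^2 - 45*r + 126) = (r - 8)/(r^2 - 9*r + 18)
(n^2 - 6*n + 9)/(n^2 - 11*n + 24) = (n - 3)/(n - 8)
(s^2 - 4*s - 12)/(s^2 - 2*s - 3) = (-s^2 + 4*s + 12)/(-s^2 + 2*s + 3)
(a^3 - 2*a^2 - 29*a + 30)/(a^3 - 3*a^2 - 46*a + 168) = (a^2 + 4*a - 5)/(a^2 + 3*a - 28)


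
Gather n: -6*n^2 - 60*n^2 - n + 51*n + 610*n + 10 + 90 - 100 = -66*n^2 + 660*n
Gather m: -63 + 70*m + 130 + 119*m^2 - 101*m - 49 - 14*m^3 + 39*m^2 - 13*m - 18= -14*m^3 + 158*m^2 - 44*m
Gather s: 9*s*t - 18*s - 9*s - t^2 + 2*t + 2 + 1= s*(9*t - 27) - t^2 + 2*t + 3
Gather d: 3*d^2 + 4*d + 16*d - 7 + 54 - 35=3*d^2 + 20*d + 12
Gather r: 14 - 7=7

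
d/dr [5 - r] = -1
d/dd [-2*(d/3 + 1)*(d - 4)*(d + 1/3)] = -2*d^2 + 8*d/9 + 74/9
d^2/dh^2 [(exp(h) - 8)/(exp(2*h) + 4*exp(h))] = (exp(3*h) - 36*exp(2*h) - 96*exp(h) - 128)*exp(-h)/(exp(3*h) + 12*exp(2*h) + 48*exp(h) + 64)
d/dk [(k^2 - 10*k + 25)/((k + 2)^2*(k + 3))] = (-k^3 + 22*k^2 - 33*k - 260)/(k^5 + 12*k^4 + 57*k^3 + 134*k^2 + 156*k + 72)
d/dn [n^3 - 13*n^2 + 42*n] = 3*n^2 - 26*n + 42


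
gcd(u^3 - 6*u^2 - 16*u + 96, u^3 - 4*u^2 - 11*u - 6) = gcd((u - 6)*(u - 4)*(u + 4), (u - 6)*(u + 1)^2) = u - 6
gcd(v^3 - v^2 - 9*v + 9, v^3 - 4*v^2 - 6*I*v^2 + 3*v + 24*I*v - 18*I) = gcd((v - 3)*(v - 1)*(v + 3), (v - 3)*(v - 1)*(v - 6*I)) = v^2 - 4*v + 3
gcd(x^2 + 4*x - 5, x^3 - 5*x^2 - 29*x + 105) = x + 5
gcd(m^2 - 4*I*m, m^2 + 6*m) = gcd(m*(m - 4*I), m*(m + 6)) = m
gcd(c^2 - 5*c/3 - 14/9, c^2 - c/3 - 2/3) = c + 2/3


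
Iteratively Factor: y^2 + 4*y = (y + 4)*(y)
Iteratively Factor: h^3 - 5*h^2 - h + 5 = (h - 1)*(h^2 - 4*h - 5) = (h - 1)*(h + 1)*(h - 5)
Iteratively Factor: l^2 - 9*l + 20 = (l - 4)*(l - 5)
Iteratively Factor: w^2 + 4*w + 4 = (w + 2)*(w + 2)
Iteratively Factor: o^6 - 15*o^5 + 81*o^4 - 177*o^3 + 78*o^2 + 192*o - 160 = (o - 1)*(o^5 - 14*o^4 + 67*o^3 - 110*o^2 - 32*o + 160) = (o - 1)*(o + 1)*(o^4 - 15*o^3 + 82*o^2 - 192*o + 160) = (o - 2)*(o - 1)*(o + 1)*(o^3 - 13*o^2 + 56*o - 80) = (o - 5)*(o - 2)*(o - 1)*(o + 1)*(o^2 - 8*o + 16) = (o - 5)*(o - 4)*(o - 2)*(o - 1)*(o + 1)*(o - 4)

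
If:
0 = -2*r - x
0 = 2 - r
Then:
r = 2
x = -4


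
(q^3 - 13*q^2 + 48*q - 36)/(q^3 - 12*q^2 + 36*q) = (q - 1)/q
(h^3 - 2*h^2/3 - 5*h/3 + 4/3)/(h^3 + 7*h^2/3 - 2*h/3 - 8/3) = (h - 1)/(h + 2)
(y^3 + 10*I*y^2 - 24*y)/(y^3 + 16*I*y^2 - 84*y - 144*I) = y/(y + 6*I)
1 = 1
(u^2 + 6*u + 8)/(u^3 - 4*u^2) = (u^2 + 6*u + 8)/(u^2*(u - 4))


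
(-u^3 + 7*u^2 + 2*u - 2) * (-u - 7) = u^4 - 51*u^2 - 12*u + 14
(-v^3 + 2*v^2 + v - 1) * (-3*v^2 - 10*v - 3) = 3*v^5 + 4*v^4 - 20*v^3 - 13*v^2 + 7*v + 3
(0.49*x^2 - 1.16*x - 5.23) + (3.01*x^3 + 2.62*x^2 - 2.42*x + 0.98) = 3.01*x^3 + 3.11*x^2 - 3.58*x - 4.25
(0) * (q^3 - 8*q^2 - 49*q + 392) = 0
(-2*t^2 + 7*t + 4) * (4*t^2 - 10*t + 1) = -8*t^4 + 48*t^3 - 56*t^2 - 33*t + 4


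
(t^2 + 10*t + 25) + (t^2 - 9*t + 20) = 2*t^2 + t + 45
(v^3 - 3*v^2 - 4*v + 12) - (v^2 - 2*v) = v^3 - 4*v^2 - 2*v + 12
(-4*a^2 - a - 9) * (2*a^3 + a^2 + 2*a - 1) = -8*a^5 - 6*a^4 - 27*a^3 - 7*a^2 - 17*a + 9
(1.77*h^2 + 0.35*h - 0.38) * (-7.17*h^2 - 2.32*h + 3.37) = -12.6909*h^4 - 6.6159*h^3 + 7.8775*h^2 + 2.0611*h - 1.2806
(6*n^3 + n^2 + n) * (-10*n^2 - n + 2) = -60*n^5 - 16*n^4 + n^3 + n^2 + 2*n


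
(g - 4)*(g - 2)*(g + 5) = g^3 - g^2 - 22*g + 40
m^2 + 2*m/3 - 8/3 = (m - 4/3)*(m + 2)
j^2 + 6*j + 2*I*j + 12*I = (j + 6)*(j + 2*I)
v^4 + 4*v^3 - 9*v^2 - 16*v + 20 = (v - 2)*(v - 1)*(v + 2)*(v + 5)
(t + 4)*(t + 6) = t^2 + 10*t + 24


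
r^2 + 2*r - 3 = (r - 1)*(r + 3)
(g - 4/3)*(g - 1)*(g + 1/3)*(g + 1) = g^4 - g^3 - 13*g^2/9 + g + 4/9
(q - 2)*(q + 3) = q^2 + q - 6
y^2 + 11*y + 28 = (y + 4)*(y + 7)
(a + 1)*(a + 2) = a^2 + 3*a + 2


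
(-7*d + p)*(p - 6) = -7*d*p + 42*d + p^2 - 6*p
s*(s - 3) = s^2 - 3*s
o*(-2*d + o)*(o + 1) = -2*d*o^2 - 2*d*o + o^3 + o^2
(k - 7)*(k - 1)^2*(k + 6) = k^4 - 3*k^3 - 39*k^2 + 83*k - 42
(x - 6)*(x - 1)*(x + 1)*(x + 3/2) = x^4 - 9*x^3/2 - 10*x^2 + 9*x/2 + 9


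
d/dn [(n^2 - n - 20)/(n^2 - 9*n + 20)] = -8/(n^2 - 8*n + 16)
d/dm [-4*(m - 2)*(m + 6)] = -8*m - 16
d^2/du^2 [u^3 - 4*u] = 6*u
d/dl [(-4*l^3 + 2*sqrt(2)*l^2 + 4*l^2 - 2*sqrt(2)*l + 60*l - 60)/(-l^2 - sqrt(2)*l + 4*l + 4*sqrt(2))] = 2*(2*l^4 - 16*l^3 + 4*sqrt(2)*l^3 - 23*sqrt(2)*l^2 + 36*l^2 - 44*l + 16*sqrt(2)*l + 112 + 90*sqrt(2))/(l^4 - 8*l^3 + 2*sqrt(2)*l^3 - 16*sqrt(2)*l^2 + 18*l^2 - 16*l + 32*sqrt(2)*l + 32)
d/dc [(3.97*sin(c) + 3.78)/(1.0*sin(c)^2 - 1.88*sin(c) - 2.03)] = (-7.56*sin(c) + 1.985*cos(2*c) - 2.9377)*cos(c)/(-1.0*sin(c)^2 + 1.88*sin(c) + 2.03)^2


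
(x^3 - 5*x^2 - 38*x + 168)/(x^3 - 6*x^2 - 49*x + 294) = (x^2 + 2*x - 24)/(x^2 + x - 42)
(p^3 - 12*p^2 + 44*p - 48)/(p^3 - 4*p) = (p^2 - 10*p + 24)/(p*(p + 2))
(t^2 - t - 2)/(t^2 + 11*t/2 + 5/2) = 2*(t^2 - t - 2)/(2*t^2 + 11*t + 5)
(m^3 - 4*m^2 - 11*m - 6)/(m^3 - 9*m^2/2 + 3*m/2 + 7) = 2*(m^2 - 5*m - 6)/(2*m^2 - 11*m + 14)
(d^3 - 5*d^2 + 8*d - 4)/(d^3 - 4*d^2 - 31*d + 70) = (d^2 - 3*d + 2)/(d^2 - 2*d - 35)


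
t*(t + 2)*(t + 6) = t^3 + 8*t^2 + 12*t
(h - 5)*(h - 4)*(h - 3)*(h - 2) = h^4 - 14*h^3 + 71*h^2 - 154*h + 120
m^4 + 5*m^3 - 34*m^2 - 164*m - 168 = (m - 6)*(m + 2)^2*(m + 7)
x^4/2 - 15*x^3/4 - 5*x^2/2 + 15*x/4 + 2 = (x/2 + 1/2)*(x - 8)*(x - 1)*(x + 1/2)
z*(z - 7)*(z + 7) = z^3 - 49*z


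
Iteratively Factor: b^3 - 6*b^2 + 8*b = (b)*(b^2 - 6*b + 8) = b*(b - 2)*(b - 4)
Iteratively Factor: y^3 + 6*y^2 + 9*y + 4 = (y + 1)*(y^2 + 5*y + 4) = (y + 1)*(y + 4)*(y + 1)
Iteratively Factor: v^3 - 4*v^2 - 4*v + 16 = (v + 2)*(v^2 - 6*v + 8) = (v - 2)*(v + 2)*(v - 4)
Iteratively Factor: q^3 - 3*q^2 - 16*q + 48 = (q - 4)*(q^2 + q - 12) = (q - 4)*(q - 3)*(q + 4)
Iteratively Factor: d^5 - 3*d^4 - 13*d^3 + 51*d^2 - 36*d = (d)*(d^4 - 3*d^3 - 13*d^2 + 51*d - 36) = d*(d - 3)*(d^3 - 13*d + 12) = d*(d - 3)*(d - 1)*(d^2 + d - 12) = d*(d - 3)*(d - 1)*(d + 4)*(d - 3)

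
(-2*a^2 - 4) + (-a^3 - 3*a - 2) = -a^3 - 2*a^2 - 3*a - 6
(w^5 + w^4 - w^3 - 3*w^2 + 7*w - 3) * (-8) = -8*w^5 - 8*w^4 + 8*w^3 + 24*w^2 - 56*w + 24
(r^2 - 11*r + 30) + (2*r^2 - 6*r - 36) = 3*r^2 - 17*r - 6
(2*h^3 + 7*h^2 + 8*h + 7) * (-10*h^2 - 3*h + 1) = -20*h^5 - 76*h^4 - 99*h^3 - 87*h^2 - 13*h + 7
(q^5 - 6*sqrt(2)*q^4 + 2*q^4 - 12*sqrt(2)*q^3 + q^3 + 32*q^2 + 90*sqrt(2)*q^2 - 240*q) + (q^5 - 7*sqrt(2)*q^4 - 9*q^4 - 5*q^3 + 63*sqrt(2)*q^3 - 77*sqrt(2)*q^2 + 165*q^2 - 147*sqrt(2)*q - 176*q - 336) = 2*q^5 - 13*sqrt(2)*q^4 - 7*q^4 - 4*q^3 + 51*sqrt(2)*q^3 + 13*sqrt(2)*q^2 + 197*q^2 - 416*q - 147*sqrt(2)*q - 336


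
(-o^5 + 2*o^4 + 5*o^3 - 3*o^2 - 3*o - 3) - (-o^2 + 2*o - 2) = -o^5 + 2*o^4 + 5*o^3 - 2*o^2 - 5*o - 1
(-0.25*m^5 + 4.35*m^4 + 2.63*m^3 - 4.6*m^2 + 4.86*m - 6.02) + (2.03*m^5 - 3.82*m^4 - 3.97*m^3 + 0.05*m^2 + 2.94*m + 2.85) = 1.78*m^5 + 0.53*m^4 - 1.34*m^3 - 4.55*m^2 + 7.8*m - 3.17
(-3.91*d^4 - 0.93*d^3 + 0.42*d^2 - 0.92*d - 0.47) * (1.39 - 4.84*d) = 18.9244*d^5 - 0.9337*d^4 - 3.3255*d^3 + 5.0366*d^2 + 0.996*d - 0.6533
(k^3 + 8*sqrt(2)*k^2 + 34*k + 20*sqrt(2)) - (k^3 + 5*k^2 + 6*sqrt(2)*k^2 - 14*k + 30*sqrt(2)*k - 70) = -5*k^2 + 2*sqrt(2)*k^2 - 30*sqrt(2)*k + 48*k + 20*sqrt(2) + 70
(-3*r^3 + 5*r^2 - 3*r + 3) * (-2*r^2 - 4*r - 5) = 6*r^5 + 2*r^4 + r^3 - 19*r^2 + 3*r - 15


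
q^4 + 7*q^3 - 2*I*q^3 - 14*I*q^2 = q^2*(q + 7)*(q - 2*I)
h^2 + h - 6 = (h - 2)*(h + 3)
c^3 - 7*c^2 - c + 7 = (c - 7)*(c - 1)*(c + 1)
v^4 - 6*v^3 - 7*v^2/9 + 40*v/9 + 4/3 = (v - 6)*(v - 1)*(v + 1/3)*(v + 2/3)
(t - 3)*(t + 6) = t^2 + 3*t - 18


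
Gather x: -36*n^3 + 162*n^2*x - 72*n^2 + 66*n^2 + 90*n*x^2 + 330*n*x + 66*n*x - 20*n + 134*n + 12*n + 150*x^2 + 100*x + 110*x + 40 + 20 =-36*n^3 - 6*n^2 + 126*n + x^2*(90*n + 150) + x*(162*n^2 + 396*n + 210) + 60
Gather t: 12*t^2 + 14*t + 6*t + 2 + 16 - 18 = 12*t^2 + 20*t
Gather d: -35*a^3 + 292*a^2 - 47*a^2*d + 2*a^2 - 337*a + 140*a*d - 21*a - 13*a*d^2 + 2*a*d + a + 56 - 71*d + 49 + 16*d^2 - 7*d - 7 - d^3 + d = -35*a^3 + 294*a^2 - 357*a - d^3 + d^2*(16 - 13*a) + d*(-47*a^2 + 142*a - 77) + 98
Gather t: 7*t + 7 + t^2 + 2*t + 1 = t^2 + 9*t + 8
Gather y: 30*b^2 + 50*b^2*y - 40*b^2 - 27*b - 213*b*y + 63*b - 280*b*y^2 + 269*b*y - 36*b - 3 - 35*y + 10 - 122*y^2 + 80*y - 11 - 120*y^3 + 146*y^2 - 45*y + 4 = -10*b^2 - 120*y^3 + y^2*(24 - 280*b) + y*(50*b^2 + 56*b)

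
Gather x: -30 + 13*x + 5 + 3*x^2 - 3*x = 3*x^2 + 10*x - 25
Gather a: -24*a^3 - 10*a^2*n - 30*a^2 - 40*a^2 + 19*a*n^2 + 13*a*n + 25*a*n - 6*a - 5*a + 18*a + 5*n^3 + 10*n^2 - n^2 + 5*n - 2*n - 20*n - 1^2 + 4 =-24*a^3 + a^2*(-10*n - 70) + a*(19*n^2 + 38*n + 7) + 5*n^3 + 9*n^2 - 17*n + 3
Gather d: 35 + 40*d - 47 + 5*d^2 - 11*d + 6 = 5*d^2 + 29*d - 6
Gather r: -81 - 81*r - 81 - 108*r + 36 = -189*r - 126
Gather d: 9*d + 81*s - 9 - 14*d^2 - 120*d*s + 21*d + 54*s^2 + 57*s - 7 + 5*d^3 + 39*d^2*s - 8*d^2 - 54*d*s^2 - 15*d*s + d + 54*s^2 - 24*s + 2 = 5*d^3 + d^2*(39*s - 22) + d*(-54*s^2 - 135*s + 31) + 108*s^2 + 114*s - 14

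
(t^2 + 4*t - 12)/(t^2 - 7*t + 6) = (t^2 + 4*t - 12)/(t^2 - 7*t + 6)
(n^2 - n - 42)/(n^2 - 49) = (n + 6)/(n + 7)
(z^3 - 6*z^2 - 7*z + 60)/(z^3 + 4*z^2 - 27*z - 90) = (z - 4)/(z + 6)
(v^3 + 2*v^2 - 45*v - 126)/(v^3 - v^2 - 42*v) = (v + 3)/v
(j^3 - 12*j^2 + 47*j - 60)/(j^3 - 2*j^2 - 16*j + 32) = (j^2 - 8*j + 15)/(j^2 + 2*j - 8)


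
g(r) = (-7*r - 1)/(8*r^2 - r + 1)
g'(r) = (1 - 16*r)*(-7*r - 1)/(8*r^2 - r + 1)^2 - 7/(8*r^2 - r + 1) = (-56*r^2 + 7*r + (7*r + 1)*(16*r - 1) - 7)/(8*r^2 - r + 1)^2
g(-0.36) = 0.63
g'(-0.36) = -1.13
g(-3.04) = 0.26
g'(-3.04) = 0.08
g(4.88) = -0.19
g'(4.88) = 0.04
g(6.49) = -0.14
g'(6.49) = 0.02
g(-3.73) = 0.22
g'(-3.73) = 0.05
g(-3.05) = 0.26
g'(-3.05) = 0.08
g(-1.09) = 0.57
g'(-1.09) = 0.31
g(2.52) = -0.38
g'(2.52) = 0.16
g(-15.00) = 0.06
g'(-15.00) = 0.00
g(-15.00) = 0.06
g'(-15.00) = 0.00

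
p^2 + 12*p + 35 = (p + 5)*(p + 7)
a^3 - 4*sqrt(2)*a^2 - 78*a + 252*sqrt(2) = (a - 7*sqrt(2))*(a - 3*sqrt(2))*(a + 6*sqrt(2))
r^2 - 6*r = r*(r - 6)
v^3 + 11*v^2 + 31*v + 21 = (v + 1)*(v + 3)*(v + 7)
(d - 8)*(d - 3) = d^2 - 11*d + 24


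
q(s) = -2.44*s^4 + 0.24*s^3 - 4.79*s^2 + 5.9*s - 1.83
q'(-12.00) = 17089.82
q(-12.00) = -51772.95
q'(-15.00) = 33251.60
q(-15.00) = -125503.08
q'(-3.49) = 462.99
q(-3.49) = -452.95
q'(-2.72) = 233.69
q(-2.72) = -191.70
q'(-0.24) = 8.38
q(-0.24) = -3.53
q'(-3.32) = 402.80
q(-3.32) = -379.44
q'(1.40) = -32.88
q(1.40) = -11.67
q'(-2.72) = 233.69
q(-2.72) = -191.70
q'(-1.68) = 70.30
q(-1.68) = -45.84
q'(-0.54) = 12.82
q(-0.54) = -6.66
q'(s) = -9.76*s^3 + 0.72*s^2 - 9.58*s + 5.9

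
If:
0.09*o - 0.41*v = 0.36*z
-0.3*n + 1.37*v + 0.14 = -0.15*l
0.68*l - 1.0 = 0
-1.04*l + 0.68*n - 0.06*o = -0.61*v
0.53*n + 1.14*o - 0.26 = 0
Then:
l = 1.47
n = 2.02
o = -0.71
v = 0.18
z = -0.38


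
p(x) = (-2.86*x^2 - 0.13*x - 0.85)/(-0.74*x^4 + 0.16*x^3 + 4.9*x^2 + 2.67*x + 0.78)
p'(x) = (-5.72*x - 0.13)/(-0.74*x^4 + 0.16*x^3 + 4.9*x^2 + 2.67*x + 0.78) + (-2.86*x^2 - 0.13*x - 0.85)*(2.96*x^3 - 0.48*x^2 - 9.8*x - 2.67)/(-0.74*x^4 + 0.16*x^3 + 4.9*x^2 + 2.67*x + 0.78)^2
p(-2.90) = 1.12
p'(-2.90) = 1.81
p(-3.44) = 0.57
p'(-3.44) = 0.57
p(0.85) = -0.48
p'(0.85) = -0.07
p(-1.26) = -1.74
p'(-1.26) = 0.62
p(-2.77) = 1.40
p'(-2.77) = 2.71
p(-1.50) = -2.02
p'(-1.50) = 1.85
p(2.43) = -1.42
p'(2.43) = -2.58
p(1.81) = -0.71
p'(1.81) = -0.50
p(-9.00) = 0.05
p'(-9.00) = 0.01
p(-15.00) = 0.02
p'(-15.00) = 0.00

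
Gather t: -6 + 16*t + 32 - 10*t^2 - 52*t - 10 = -10*t^2 - 36*t + 16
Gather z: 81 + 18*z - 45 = 18*z + 36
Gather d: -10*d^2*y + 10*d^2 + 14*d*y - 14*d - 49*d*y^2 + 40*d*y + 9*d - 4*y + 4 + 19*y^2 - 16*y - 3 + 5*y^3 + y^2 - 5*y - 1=d^2*(10 - 10*y) + d*(-49*y^2 + 54*y - 5) + 5*y^3 + 20*y^2 - 25*y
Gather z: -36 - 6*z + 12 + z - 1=-5*z - 25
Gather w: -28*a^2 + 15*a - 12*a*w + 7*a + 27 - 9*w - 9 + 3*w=-28*a^2 + 22*a + w*(-12*a - 6) + 18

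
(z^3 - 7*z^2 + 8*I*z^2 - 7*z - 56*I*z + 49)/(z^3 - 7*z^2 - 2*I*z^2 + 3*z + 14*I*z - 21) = (z + 7*I)/(z - 3*I)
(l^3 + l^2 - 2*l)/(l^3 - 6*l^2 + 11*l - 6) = l*(l + 2)/(l^2 - 5*l + 6)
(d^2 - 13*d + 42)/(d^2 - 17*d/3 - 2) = 3*(d - 7)/(3*d + 1)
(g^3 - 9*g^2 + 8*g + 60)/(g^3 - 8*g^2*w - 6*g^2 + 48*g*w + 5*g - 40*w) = (-g^2 + 4*g + 12)/(-g^2 + 8*g*w + g - 8*w)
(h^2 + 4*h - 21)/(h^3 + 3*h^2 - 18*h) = (h + 7)/(h*(h + 6))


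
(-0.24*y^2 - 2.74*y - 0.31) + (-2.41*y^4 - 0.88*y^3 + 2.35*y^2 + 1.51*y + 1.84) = -2.41*y^4 - 0.88*y^3 + 2.11*y^2 - 1.23*y + 1.53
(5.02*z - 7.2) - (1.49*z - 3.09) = 3.53*z - 4.11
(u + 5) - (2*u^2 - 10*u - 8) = -2*u^2 + 11*u + 13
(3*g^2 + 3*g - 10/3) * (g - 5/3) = 3*g^3 - 2*g^2 - 25*g/3 + 50/9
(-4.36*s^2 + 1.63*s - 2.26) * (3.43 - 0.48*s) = 2.0928*s^3 - 15.7372*s^2 + 6.6757*s - 7.7518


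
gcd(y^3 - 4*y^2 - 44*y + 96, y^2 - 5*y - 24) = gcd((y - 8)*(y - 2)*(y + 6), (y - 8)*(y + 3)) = y - 8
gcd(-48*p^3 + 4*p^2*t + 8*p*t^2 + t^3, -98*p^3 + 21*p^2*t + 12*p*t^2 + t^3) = 2*p - t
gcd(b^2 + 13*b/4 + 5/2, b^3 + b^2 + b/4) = 1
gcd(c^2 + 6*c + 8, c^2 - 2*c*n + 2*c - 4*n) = c + 2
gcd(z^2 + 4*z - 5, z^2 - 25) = z + 5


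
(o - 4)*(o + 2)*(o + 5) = o^3 + 3*o^2 - 18*o - 40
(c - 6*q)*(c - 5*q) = c^2 - 11*c*q + 30*q^2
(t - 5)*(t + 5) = t^2 - 25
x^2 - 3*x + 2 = (x - 2)*(x - 1)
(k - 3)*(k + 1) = k^2 - 2*k - 3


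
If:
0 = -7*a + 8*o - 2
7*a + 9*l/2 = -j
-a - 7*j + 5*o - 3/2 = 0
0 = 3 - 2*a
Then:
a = 3/2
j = 11/16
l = -179/72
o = 25/16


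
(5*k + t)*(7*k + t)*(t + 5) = 35*k^2*t + 175*k^2 + 12*k*t^2 + 60*k*t + t^3 + 5*t^2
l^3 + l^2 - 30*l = l*(l - 5)*(l + 6)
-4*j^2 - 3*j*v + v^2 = (-4*j + v)*(j + v)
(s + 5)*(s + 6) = s^2 + 11*s + 30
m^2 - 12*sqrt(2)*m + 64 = (m - 8*sqrt(2))*(m - 4*sqrt(2))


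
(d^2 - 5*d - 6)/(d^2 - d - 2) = (d - 6)/(d - 2)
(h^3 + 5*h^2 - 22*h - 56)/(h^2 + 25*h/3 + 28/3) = 3*(h^2 - 2*h - 8)/(3*h + 4)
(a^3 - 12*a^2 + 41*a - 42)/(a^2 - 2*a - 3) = (a^2 - 9*a + 14)/(a + 1)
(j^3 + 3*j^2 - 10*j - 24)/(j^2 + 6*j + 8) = j - 3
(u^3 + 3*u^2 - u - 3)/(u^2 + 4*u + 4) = (u^3 + 3*u^2 - u - 3)/(u^2 + 4*u + 4)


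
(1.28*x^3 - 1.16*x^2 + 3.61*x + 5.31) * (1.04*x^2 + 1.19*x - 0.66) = 1.3312*x^5 + 0.3168*x^4 + 1.5292*x^3 + 10.5839*x^2 + 3.9363*x - 3.5046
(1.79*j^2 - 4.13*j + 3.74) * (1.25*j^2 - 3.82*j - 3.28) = 2.2375*j^4 - 12.0003*j^3 + 14.5804*j^2 - 0.740400000000001*j - 12.2672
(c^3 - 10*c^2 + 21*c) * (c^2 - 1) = c^5 - 10*c^4 + 20*c^3 + 10*c^2 - 21*c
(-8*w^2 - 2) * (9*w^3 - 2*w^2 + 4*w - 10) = -72*w^5 + 16*w^4 - 50*w^3 + 84*w^2 - 8*w + 20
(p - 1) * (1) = p - 1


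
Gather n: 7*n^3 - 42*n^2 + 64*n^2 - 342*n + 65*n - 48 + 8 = 7*n^3 + 22*n^2 - 277*n - 40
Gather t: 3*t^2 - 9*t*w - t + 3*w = 3*t^2 + t*(-9*w - 1) + 3*w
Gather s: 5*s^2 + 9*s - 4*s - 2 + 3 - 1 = 5*s^2 + 5*s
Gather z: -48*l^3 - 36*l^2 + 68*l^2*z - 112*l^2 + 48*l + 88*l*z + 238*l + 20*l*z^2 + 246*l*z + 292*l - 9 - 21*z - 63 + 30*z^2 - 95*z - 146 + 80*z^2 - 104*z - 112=-48*l^3 - 148*l^2 + 578*l + z^2*(20*l + 110) + z*(68*l^2 + 334*l - 220) - 330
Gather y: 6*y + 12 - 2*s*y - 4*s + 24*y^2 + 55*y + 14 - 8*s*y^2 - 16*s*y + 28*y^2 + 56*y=-4*s + y^2*(52 - 8*s) + y*(117 - 18*s) + 26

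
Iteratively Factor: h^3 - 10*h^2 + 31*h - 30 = (h - 5)*(h^2 - 5*h + 6) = (h - 5)*(h - 2)*(h - 3)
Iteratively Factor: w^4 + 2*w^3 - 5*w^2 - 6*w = (w + 3)*(w^3 - w^2 - 2*w) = w*(w + 3)*(w^2 - w - 2) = w*(w + 1)*(w + 3)*(w - 2)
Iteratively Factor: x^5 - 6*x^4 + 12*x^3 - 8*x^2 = (x - 2)*(x^4 - 4*x^3 + 4*x^2) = (x - 2)^2*(x^3 - 2*x^2) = x*(x - 2)^2*(x^2 - 2*x) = x^2*(x - 2)^2*(x - 2)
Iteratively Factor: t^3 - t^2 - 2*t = (t - 2)*(t^2 + t) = t*(t - 2)*(t + 1)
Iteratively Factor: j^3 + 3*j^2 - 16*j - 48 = (j + 4)*(j^2 - j - 12) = (j + 3)*(j + 4)*(j - 4)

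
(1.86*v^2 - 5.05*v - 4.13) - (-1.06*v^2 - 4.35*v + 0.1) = 2.92*v^2 - 0.7*v - 4.23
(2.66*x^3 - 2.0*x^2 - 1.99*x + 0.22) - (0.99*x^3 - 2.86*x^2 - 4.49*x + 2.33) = 1.67*x^3 + 0.86*x^2 + 2.5*x - 2.11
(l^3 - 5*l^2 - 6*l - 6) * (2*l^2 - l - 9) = 2*l^5 - 11*l^4 - 16*l^3 + 39*l^2 + 60*l + 54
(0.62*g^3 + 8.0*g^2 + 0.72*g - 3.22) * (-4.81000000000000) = -2.9822*g^3 - 38.48*g^2 - 3.4632*g + 15.4882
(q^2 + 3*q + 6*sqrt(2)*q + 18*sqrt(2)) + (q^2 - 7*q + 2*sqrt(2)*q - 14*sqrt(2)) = 2*q^2 - 4*q + 8*sqrt(2)*q + 4*sqrt(2)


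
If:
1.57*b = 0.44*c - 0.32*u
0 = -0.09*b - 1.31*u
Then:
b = -14.5555555555556*u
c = -51.209595959596*u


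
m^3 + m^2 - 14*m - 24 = (m - 4)*(m + 2)*(m + 3)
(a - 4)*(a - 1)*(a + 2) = a^3 - 3*a^2 - 6*a + 8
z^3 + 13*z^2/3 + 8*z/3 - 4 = (z - 2/3)*(z + 2)*(z + 3)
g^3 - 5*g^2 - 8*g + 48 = (g - 4)^2*(g + 3)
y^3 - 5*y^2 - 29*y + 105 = (y - 7)*(y - 3)*(y + 5)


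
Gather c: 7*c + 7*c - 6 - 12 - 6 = 14*c - 24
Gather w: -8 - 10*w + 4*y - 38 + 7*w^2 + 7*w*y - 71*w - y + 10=7*w^2 + w*(7*y - 81) + 3*y - 36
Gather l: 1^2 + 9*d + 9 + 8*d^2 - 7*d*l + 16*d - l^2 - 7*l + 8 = 8*d^2 + 25*d - l^2 + l*(-7*d - 7) + 18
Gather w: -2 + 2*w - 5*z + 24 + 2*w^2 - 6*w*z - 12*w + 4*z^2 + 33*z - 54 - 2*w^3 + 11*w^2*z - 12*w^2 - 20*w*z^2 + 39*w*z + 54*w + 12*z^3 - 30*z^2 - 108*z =-2*w^3 + w^2*(11*z - 10) + w*(-20*z^2 + 33*z + 44) + 12*z^3 - 26*z^2 - 80*z - 32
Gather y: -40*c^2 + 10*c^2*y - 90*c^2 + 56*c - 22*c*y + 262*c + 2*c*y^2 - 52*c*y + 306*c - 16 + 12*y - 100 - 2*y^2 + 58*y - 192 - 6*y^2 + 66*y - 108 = -130*c^2 + 624*c + y^2*(2*c - 8) + y*(10*c^2 - 74*c + 136) - 416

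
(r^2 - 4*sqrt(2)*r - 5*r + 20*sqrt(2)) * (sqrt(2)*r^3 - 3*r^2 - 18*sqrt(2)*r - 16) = sqrt(2)*r^5 - 11*r^4 - 5*sqrt(2)*r^4 - 6*sqrt(2)*r^3 + 55*r^3 + 30*sqrt(2)*r^2 + 128*r^2 - 640*r + 64*sqrt(2)*r - 320*sqrt(2)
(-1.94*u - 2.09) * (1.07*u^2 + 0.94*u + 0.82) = -2.0758*u^3 - 4.0599*u^2 - 3.5554*u - 1.7138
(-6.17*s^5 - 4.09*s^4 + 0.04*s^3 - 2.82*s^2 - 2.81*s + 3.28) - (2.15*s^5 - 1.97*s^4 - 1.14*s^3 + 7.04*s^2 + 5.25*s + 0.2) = -8.32*s^5 - 2.12*s^4 + 1.18*s^3 - 9.86*s^2 - 8.06*s + 3.08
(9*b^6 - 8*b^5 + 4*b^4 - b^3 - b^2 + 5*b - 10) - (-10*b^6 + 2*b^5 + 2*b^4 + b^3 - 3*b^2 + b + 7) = 19*b^6 - 10*b^5 + 2*b^4 - 2*b^3 + 2*b^2 + 4*b - 17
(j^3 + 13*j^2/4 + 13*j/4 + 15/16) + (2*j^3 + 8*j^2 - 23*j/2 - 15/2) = 3*j^3 + 45*j^2/4 - 33*j/4 - 105/16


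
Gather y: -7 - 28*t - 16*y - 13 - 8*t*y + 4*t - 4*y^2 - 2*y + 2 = -24*t - 4*y^2 + y*(-8*t - 18) - 18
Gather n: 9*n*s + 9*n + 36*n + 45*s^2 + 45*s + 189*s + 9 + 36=n*(9*s + 45) + 45*s^2 + 234*s + 45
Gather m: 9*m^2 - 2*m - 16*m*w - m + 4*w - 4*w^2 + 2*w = 9*m^2 + m*(-16*w - 3) - 4*w^2 + 6*w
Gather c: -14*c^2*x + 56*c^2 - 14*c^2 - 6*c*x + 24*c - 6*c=c^2*(42 - 14*x) + c*(18 - 6*x)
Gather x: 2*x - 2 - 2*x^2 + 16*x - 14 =-2*x^2 + 18*x - 16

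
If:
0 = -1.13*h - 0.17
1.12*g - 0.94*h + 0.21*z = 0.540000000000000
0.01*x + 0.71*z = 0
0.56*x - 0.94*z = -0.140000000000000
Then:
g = 0.36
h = -0.15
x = -0.24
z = 0.00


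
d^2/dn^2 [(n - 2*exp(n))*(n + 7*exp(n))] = 5*n*exp(n) - 56*exp(2*n) + 10*exp(n) + 2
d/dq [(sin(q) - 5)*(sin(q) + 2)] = (2*sin(q) - 3)*cos(q)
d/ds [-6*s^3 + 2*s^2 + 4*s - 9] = -18*s^2 + 4*s + 4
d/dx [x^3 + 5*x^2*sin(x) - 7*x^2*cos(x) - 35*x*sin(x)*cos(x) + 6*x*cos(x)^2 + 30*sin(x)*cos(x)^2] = 7*x^2*sin(x) + 5*x^2*cos(x) + 3*x^2 + 10*x*sin(x) - 6*x*sin(2*x) - 14*x*cos(x) - 35*x*cos(2*x) - 35*sin(2*x)/2 + 15*cos(x)/2 + 3*cos(2*x) + 45*cos(3*x)/2 + 3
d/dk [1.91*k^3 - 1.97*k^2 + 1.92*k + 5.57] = 5.73*k^2 - 3.94*k + 1.92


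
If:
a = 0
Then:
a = 0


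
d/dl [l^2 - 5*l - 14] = 2*l - 5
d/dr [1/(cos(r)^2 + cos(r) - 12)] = (2*cos(r) + 1)*sin(r)/(cos(r)^2 + cos(r) - 12)^2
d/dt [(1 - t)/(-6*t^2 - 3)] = (-2*t^2 + 4*t + 1)/(3*(4*t^4 + 4*t^2 + 1))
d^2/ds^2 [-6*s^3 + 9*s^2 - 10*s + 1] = 18 - 36*s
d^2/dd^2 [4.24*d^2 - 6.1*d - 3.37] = 8.48000000000000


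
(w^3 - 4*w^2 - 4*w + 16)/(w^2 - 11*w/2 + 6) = 2*(w^2 - 4)/(2*w - 3)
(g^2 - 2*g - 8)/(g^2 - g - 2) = (-g^2 + 2*g + 8)/(-g^2 + g + 2)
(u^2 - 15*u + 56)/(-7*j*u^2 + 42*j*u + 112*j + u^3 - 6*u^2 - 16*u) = (u - 7)/(-7*j*u - 14*j + u^2 + 2*u)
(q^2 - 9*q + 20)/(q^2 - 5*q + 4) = (q - 5)/(q - 1)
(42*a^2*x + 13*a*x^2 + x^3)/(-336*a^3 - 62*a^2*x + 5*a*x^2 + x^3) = x/(-8*a + x)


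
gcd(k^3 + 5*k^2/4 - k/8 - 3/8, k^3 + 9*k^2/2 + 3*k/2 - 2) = k^2 + k/2 - 1/2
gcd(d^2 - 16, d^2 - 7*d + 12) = d - 4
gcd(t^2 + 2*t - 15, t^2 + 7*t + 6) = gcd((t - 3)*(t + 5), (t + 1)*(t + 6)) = 1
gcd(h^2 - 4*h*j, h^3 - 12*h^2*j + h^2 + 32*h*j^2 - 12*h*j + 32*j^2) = h - 4*j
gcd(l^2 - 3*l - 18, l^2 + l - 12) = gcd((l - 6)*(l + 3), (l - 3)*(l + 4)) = 1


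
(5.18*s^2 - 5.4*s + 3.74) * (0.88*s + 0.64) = 4.5584*s^3 - 1.4368*s^2 - 0.1648*s + 2.3936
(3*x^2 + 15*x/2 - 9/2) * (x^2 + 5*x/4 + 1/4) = 3*x^4 + 45*x^3/4 + 45*x^2/8 - 15*x/4 - 9/8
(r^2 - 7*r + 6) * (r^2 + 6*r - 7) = r^4 - r^3 - 43*r^2 + 85*r - 42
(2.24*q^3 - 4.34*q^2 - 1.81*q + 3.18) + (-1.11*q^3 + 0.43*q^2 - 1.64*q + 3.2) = 1.13*q^3 - 3.91*q^2 - 3.45*q + 6.38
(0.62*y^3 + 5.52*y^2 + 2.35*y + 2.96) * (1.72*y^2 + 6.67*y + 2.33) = 1.0664*y^5 + 13.6298*y^4 + 42.305*y^3 + 33.6273*y^2 + 25.2187*y + 6.8968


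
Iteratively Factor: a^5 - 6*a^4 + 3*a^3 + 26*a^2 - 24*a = (a)*(a^4 - 6*a^3 + 3*a^2 + 26*a - 24) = a*(a + 2)*(a^3 - 8*a^2 + 19*a - 12) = a*(a - 4)*(a + 2)*(a^2 - 4*a + 3) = a*(a - 4)*(a - 3)*(a + 2)*(a - 1)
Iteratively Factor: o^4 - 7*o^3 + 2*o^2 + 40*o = (o - 5)*(o^3 - 2*o^2 - 8*o) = (o - 5)*(o - 4)*(o^2 + 2*o) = (o - 5)*(o - 4)*(o + 2)*(o)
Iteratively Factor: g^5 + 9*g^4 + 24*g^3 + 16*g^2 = (g)*(g^4 + 9*g^3 + 24*g^2 + 16*g) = g*(g + 1)*(g^3 + 8*g^2 + 16*g) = g*(g + 1)*(g + 4)*(g^2 + 4*g) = g^2*(g + 1)*(g + 4)*(g + 4)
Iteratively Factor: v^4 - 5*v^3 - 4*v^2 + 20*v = (v - 2)*(v^3 - 3*v^2 - 10*v) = (v - 2)*(v + 2)*(v^2 - 5*v) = (v - 5)*(v - 2)*(v + 2)*(v)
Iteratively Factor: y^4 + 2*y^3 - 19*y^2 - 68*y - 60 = (y + 2)*(y^3 - 19*y - 30) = (y + 2)^2*(y^2 - 2*y - 15) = (y + 2)^2*(y + 3)*(y - 5)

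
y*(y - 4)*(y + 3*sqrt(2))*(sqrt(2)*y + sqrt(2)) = sqrt(2)*y^4 - 3*sqrt(2)*y^3 + 6*y^3 - 18*y^2 - 4*sqrt(2)*y^2 - 24*y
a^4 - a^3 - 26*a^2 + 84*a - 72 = (a - 3)*(a - 2)^2*(a + 6)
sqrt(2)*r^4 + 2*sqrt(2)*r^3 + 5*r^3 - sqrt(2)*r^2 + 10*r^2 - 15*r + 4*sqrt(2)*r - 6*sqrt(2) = (r - 1)*(r + 3)*(r + 2*sqrt(2))*(sqrt(2)*r + 1)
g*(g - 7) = g^2 - 7*g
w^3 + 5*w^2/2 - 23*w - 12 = (w - 4)*(w + 1/2)*(w + 6)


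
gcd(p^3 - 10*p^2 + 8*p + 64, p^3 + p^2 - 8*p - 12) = p + 2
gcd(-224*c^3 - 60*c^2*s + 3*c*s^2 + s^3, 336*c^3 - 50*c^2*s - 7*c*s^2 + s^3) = -56*c^2 - c*s + s^2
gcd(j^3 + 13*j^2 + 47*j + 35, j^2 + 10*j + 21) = j + 7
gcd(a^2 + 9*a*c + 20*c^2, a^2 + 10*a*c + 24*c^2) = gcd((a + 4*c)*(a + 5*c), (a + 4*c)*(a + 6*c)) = a + 4*c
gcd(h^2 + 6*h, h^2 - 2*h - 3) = 1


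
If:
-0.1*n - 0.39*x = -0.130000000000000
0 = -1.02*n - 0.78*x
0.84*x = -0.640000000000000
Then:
No Solution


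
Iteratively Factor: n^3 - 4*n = (n + 2)*(n^2 - 2*n) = n*(n + 2)*(n - 2)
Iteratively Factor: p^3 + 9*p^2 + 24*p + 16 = (p + 1)*(p^2 + 8*p + 16) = (p + 1)*(p + 4)*(p + 4)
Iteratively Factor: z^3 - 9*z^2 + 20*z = (z - 4)*(z^2 - 5*z) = z*(z - 4)*(z - 5)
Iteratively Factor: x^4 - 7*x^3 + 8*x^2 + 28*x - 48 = (x - 4)*(x^3 - 3*x^2 - 4*x + 12) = (x - 4)*(x - 3)*(x^2 - 4) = (x - 4)*(x - 3)*(x + 2)*(x - 2)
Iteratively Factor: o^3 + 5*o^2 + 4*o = (o + 4)*(o^2 + o) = (o + 1)*(o + 4)*(o)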